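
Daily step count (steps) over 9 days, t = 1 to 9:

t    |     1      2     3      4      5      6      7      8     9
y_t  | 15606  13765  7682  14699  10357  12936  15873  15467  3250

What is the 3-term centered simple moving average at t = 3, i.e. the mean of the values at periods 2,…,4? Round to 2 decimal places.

Sum of periods 2–4: 13765 + 7682 + 14699 = 36146
Divide by 3: 36146 / 3 = 12048.67

12048.67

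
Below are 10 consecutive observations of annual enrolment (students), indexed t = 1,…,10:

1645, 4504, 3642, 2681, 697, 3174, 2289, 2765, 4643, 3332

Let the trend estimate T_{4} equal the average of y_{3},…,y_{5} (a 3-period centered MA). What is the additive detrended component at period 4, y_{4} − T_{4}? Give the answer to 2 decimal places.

Trend T_4 = (3642 + 2681 + 697) / 3 = 7020/3 = 2340.0000
Detrended value: 2681 − 2340.0000 = 341.00

341.00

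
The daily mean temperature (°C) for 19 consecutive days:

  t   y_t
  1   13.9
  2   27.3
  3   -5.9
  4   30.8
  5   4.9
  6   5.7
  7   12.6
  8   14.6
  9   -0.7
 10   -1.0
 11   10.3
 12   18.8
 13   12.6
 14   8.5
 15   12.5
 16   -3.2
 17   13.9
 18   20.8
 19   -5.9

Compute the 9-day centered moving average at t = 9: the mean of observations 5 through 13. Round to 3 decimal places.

Sum of periods 5–13: 4.9 + 5.7 + 12.6 + 14.6 + (-0.7) + (-1.0) + 10.3 + 18.8 + 12.6 = 77.8
Divide by 9: 77.8 / 9 = 8.644

8.644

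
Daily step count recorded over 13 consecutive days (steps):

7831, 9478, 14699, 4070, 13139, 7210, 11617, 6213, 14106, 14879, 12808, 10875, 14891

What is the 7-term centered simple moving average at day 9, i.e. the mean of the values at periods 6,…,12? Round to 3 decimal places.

Sum of periods 6–12: 7210 + 11617 + 6213 + 14106 + 14879 + 12808 + 10875 = 77708
Divide by 7: 77708 / 7 = 11101.143

11101.143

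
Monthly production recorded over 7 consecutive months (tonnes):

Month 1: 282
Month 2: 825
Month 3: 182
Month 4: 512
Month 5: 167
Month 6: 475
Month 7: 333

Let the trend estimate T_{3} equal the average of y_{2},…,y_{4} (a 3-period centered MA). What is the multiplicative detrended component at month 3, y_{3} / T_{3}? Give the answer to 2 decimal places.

0.36

Trend T_3 = (825 + 182 + 512) / 3 = 1519/3 = 506.3333
Ratio to trend: 182 / 506.3333 = 0.36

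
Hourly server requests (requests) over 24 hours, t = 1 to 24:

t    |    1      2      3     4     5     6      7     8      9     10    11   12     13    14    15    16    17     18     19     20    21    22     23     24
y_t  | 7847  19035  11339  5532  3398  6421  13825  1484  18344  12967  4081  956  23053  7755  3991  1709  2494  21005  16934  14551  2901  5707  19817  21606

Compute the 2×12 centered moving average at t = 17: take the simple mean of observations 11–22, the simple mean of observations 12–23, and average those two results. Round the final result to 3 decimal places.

Sum over 11–22: 4081 + 956 + 23053 + 7755 + 3991 + 1709 + 2494 + 21005 + 16934 + 14551 + 2901 + 5707 = 105137
Sum over 12–23: 956 + 23053 + 7755 + 3991 + 1709 + 2494 + 21005 + 16934 + 14551 + 2901 + 5707 + 19817 = 120873
CMA at t=17 = (105137 + 120873) / (2·12) = 226010 / 24 = 9417.083

9417.083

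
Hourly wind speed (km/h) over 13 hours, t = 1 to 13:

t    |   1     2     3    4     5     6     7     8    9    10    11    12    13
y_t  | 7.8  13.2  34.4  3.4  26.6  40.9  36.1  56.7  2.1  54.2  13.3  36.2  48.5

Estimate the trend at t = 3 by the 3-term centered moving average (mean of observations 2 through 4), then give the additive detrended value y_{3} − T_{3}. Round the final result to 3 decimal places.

Trend T_3 = (13.2 + 34.4 + 3.4) / 3 = 51.0/3 = 17.00000
Detrended value: 34.4 − 17.00000 = 17.400

17.400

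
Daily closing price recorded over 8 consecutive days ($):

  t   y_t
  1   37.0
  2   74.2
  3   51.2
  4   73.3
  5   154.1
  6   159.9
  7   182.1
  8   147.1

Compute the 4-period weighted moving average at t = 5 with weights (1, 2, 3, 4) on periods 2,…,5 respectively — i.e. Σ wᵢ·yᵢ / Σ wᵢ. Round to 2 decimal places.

101.29

Weighted sum: 1·74.2 + 2·51.2 + 3·73.3 + 4·154.1 = 74.2 + 102.4 + 219.9 + 616.4 = 1012.9
Weight total: 1 + 2 + 3 + 4 = 10
WMA = 1012.9 / 10 = 101.29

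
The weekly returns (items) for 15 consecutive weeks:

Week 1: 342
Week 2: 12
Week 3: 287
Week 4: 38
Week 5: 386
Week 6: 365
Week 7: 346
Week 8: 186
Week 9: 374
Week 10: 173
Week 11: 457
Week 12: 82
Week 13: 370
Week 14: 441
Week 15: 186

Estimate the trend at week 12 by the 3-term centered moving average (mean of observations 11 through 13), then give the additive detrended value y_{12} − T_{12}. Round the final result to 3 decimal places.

-221.000

Trend T_12 = (457 + 82 + 370) / 3 = 909/3 = 303.00000
Detrended value: 82 − 303.00000 = -221.000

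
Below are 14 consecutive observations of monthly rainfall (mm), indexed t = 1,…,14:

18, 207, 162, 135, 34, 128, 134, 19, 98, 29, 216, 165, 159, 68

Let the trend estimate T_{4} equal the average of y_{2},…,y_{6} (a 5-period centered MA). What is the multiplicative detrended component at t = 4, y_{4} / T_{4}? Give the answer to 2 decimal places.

1.01

Trend T_4 = (207 + 162 + 135 + 34 + 128) / 5 = 666/5 = 133.2000
Ratio to trend: 135 / 133.2000 = 1.01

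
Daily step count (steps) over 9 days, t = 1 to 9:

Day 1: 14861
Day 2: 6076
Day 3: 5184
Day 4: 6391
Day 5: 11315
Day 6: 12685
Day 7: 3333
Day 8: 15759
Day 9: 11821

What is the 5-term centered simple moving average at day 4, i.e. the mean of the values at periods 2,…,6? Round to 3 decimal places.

8330.200

Sum of periods 2–6: 6076 + 5184 + 6391 + 11315 + 12685 = 41651
Divide by 5: 41651 / 5 = 8330.200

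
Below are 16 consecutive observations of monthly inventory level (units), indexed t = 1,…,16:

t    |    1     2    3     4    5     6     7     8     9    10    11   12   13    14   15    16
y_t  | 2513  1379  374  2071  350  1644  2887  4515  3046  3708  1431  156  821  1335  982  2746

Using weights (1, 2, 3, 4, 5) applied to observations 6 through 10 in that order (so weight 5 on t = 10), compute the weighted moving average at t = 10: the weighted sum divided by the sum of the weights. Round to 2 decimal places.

3445.80

Weighted sum: 1·1644 + 2·2887 + 3·4515 + 4·3046 + 5·3708 = 1644 + 5774 + 13545 + 12184 + 18540 = 51687
Weight total: 1 + 2 + 3 + 4 + 5 = 15
WMA = 51687 / 15 = 3445.80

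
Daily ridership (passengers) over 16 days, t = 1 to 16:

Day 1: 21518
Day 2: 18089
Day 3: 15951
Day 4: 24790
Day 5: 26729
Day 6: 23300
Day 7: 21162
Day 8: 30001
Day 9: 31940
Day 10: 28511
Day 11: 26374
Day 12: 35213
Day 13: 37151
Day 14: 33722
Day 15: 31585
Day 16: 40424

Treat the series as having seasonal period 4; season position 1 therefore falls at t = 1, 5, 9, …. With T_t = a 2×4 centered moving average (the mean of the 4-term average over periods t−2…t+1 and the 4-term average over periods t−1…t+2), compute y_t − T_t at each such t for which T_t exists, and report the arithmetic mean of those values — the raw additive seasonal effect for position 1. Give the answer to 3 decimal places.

Season position 1 occurs at t = 5, 9, 13 (where T_t is defined).
t=5: T_5 = 23343.87500; y_5 − T_5 = 26729 − 23343.87500 = 3385.12500
t=9: T_9 = 28555.00000; y_9 − T_9 = 31940 − 28555.00000 = 3385.00000
t=13: T_13 = 33766.37500; y_13 − T_13 = 37151 − 33766.37500 = 3384.62500
Mean deviation: (3385.12500 + 3385.00000 + 3384.62500) / 3 = 3384.917

3384.917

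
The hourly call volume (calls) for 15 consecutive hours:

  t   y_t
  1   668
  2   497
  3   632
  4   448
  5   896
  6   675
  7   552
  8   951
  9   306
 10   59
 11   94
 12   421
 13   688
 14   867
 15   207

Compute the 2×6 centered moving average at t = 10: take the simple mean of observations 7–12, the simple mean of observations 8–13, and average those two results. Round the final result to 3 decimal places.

408.500

Sum over 7–12: 552 + 951 + 306 + 59 + 94 + 421 = 2383
Sum over 8–13: 951 + 306 + 59 + 94 + 421 + 688 = 2519
CMA at t=10 = (2383 + 2519) / (2·6) = 4902 / 12 = 408.500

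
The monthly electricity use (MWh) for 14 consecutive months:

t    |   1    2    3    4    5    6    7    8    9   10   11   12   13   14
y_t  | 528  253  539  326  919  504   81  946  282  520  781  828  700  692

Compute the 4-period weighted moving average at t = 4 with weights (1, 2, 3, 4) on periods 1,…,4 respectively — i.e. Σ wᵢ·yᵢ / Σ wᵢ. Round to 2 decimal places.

Weighted sum: 1·528 + 2·253 + 3·539 + 4·326 = 528 + 506 + 1617 + 1304 = 3955
Weight total: 1 + 2 + 3 + 4 = 10
WMA = 3955 / 10 = 395.50

395.50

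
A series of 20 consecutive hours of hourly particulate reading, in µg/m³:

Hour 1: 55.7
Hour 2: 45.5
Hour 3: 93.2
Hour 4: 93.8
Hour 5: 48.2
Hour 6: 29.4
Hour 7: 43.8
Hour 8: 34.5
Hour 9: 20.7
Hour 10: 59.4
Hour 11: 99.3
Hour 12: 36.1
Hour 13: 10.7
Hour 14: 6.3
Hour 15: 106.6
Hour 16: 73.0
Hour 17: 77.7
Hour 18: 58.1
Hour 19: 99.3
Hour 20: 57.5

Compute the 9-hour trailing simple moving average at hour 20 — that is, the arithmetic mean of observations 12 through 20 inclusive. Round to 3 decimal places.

58.367

Sum of periods 12–20: 36.1 + 10.7 + 6.3 + 106.6 + 73.0 + 77.7 + 58.1 + 99.3 + 57.5 = 525.3
Divide by 9: 525.3 / 9 = 58.367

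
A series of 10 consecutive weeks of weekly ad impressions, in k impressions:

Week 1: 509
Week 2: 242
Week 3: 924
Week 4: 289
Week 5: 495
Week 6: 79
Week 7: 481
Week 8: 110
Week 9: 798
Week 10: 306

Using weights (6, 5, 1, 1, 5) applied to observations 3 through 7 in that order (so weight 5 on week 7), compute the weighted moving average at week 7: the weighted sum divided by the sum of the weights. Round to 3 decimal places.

Weighted sum: 6·924 + 5·289 + 1·495 + 1·79 + 5·481 = 5544 + 1445 + 495 + 79 + 2405 = 9968
Weight total: 6 + 5 + 1 + 1 + 5 = 18
WMA = 9968 / 18 = 553.778

553.778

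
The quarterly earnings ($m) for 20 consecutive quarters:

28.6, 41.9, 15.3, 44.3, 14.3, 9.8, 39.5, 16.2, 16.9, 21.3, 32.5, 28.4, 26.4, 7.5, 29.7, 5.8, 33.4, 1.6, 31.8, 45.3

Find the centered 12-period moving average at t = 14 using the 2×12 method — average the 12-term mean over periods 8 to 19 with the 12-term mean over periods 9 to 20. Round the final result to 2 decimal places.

Sum over 8–19: 16.2 + 16.9 + 21.3 + 32.5 + 28.4 + 26.4 + 7.5 + 29.7 + 5.8 + 33.4 + 1.6 + 31.8 = 251.5
Sum over 9–20: 16.9 + 21.3 + 32.5 + 28.4 + 26.4 + 7.5 + 29.7 + 5.8 + 33.4 + 1.6 + 31.8 + 45.3 = 280.6
CMA at t=14 = (251.5 + 280.6) / (2·12) = 532.1 / 24 = 22.17

22.17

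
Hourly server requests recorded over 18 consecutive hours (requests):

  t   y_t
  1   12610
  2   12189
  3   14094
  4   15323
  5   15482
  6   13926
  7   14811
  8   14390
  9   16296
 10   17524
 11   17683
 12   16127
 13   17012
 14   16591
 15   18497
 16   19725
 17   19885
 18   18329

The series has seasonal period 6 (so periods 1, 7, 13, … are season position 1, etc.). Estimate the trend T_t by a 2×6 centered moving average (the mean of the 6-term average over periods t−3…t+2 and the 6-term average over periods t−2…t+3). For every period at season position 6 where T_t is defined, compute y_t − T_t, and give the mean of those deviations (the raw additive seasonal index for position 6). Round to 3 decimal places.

-928.542

Season position 6 occurs at t = 6, 12 (where T_t is defined).
t=6: T_6 = 14854.50000; y_6 − T_6 = 13926 − 14854.50000 = -928.50000
t=12: T_12 = 17055.58333; y_12 − T_12 = 16127 − 17055.58333 = -928.58333
Mean deviation: (-928.50000 + -928.58333) / 2 = -928.542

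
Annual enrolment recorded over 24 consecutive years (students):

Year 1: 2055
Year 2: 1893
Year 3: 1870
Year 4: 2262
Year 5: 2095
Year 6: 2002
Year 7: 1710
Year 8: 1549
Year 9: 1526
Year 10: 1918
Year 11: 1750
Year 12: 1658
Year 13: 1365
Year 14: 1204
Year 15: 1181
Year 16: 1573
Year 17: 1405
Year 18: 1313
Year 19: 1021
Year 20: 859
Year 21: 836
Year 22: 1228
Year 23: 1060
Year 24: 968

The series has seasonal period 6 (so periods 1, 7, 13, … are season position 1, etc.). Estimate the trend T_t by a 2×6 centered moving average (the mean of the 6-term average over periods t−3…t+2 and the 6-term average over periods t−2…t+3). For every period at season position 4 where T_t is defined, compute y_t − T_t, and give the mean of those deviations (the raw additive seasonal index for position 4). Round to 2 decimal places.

261.44

Season position 4 occurs at t = 4, 10, 16 (where T_t is defined).
t=4: T_4 = 2000.7500; y_4 − T_4 = 2262 − 2000.7500 = 261.2500
t=10: T_10 = 1656.4167; y_10 − T_10 = 1918 − 1656.4167 = 261.5833
t=16: T_16 = 1311.5000; y_16 − T_16 = 1573 − 1311.5000 = 261.5000
Mean deviation: (261.2500 + 261.5833 + 261.5000) / 3 = 261.44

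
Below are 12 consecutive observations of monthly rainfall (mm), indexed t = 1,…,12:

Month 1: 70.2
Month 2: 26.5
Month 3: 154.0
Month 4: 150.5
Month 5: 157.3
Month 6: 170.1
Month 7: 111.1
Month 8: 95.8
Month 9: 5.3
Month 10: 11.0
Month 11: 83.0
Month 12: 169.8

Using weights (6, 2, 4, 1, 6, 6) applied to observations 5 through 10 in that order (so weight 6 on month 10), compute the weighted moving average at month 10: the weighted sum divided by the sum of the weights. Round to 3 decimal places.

Weighted sum: 6·157.3 + 2·170.1 + 4·111.1 + 1·95.8 + 6·5.3 + 6·11.0 = 943.8 + 340.2 + 444.4 + 95.8 + 31.8 + 66.0 = 1922.0
Weight total: 6 + 2 + 4 + 1 + 6 + 6 = 25
WMA = 1922.0 / 25 = 76.880

76.880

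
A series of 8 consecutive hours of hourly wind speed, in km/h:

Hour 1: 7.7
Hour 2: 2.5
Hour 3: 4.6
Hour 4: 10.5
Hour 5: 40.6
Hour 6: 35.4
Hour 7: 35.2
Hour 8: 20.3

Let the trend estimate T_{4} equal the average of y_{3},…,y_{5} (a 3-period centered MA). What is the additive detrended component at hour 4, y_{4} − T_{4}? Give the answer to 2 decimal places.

Trend T_4 = (4.6 + 10.5 + 40.6) / 3 = 55.7/3 = 18.5667
Detrended value: 10.5 − 18.5667 = -8.07

-8.07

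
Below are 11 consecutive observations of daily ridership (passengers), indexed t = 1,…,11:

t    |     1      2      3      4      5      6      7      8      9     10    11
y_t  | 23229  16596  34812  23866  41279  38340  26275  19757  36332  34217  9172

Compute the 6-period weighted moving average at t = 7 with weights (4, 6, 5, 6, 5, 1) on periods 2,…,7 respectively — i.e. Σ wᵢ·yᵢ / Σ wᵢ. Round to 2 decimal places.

Weighted sum: 4·16596 + 6·34812 + 5·23866 + 6·41279 + 5·38340 + 1·26275 = 66384 + 208872 + 119330 + 247674 + 191700 + 26275 = 860235
Weight total: 4 + 6 + 5 + 6 + 5 + 1 = 27
WMA = 860235 / 27 = 31860.56

31860.56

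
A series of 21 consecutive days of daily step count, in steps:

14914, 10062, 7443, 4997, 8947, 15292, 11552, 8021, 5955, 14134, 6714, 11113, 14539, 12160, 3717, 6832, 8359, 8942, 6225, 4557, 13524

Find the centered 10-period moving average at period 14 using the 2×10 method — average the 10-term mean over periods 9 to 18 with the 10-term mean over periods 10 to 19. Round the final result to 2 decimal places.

9260.00

Sum over 9–18: 5955 + 14134 + 6714 + 11113 + 14539 + 12160 + 3717 + 6832 + 8359 + 8942 = 92465
Sum over 10–19: 14134 + 6714 + 11113 + 14539 + 12160 + 3717 + 6832 + 8359 + 8942 + 6225 = 92735
CMA at t=14 = (92465 + 92735) / (2·10) = 185200 / 20 = 9260.00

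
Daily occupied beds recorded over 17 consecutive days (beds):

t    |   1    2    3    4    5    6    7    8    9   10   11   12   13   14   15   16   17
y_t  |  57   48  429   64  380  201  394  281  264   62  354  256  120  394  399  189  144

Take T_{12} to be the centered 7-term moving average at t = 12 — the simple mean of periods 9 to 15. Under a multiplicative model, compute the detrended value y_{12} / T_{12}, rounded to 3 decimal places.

Trend T_12 = (264 + 62 + 354 + 256 + 120 + 394 + 399) / 7 = 1849/7 = 264.14286
Ratio to trend: 256 / 264.14286 = 0.969

0.969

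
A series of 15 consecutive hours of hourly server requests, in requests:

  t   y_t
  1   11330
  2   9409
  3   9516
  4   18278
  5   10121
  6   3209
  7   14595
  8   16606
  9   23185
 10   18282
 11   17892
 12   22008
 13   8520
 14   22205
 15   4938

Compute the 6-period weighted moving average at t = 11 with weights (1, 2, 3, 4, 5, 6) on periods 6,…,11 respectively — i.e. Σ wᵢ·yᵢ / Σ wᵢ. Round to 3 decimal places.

Weighted sum: 1·3209 + 2·14595 + 3·16606 + 4·23185 + 5·18282 + 6·17892 = 3209 + 29190 + 49818 + 92740 + 91410 + 107352 = 373719
Weight total: 1 + 2 + 3 + 4 + 5 + 6 = 21
WMA = 373719 / 21 = 17796.143

17796.143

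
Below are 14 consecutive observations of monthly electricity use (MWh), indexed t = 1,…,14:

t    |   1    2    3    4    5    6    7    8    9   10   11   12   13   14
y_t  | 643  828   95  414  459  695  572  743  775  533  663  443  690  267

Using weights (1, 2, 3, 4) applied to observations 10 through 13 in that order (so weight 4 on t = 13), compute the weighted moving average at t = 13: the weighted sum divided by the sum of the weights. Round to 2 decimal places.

Weighted sum: 1·533 + 2·663 + 3·443 + 4·690 = 533 + 1326 + 1329 + 2760 = 5948
Weight total: 1 + 2 + 3 + 4 = 10
WMA = 5948 / 10 = 594.80

594.80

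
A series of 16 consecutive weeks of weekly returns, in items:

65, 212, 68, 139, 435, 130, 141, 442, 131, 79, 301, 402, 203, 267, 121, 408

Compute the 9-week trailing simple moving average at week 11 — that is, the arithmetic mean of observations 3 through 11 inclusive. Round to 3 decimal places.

207.333

Sum of periods 3–11: 68 + 139 + 435 + 130 + 141 + 442 + 131 + 79 + 301 = 1866
Divide by 9: 1866 / 9 = 207.333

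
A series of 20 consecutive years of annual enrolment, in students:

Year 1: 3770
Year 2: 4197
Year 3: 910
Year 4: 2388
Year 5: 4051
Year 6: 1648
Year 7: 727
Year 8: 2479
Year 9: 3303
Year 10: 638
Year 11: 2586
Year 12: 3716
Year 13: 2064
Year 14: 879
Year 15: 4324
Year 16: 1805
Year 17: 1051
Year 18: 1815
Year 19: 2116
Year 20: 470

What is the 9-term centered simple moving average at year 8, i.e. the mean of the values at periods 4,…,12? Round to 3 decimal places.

2392.889

Sum of periods 4–12: 2388 + 4051 + 1648 + 727 + 2479 + 3303 + 638 + 2586 + 3716 = 21536
Divide by 9: 21536 / 9 = 2392.889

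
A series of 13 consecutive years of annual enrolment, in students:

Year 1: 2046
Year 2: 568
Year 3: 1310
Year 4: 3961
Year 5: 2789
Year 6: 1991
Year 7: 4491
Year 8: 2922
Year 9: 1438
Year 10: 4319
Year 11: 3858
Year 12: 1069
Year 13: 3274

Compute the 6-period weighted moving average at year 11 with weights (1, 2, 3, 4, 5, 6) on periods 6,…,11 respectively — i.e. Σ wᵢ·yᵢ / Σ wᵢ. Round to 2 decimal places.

Weighted sum: 1·1991 + 2·4491 + 3·2922 + 4·1438 + 5·4319 + 6·3858 = 1991 + 8982 + 8766 + 5752 + 21595 + 23148 = 70234
Weight total: 1 + 2 + 3 + 4 + 5 + 6 = 21
WMA = 70234 / 21 = 3344.48

3344.48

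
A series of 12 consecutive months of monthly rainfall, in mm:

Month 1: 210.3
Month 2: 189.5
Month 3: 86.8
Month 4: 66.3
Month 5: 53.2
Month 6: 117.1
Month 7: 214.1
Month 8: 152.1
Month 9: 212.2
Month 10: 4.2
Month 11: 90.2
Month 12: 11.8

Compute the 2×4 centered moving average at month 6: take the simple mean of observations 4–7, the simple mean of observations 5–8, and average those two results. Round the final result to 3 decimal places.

123.400

Sum over 4–7: 66.3 + 53.2 + 117.1 + 214.1 = 450.7
Sum over 5–8: 53.2 + 117.1 + 214.1 + 152.1 = 536.5
CMA at t=6 = (450.7 + 536.5) / (2·4) = 987.2 / 8 = 123.400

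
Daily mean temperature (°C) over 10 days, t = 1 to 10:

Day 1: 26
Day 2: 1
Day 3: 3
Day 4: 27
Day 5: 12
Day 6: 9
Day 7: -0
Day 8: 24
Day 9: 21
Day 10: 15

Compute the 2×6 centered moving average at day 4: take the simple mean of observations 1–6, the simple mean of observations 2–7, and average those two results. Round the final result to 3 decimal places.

Sum over 1–6: 26 + 1 + 3 + 27 + 12 + 9 = 78
Sum over 2–7: 1 + 3 + 27 + 12 + 9 + (-0) = 52
CMA at t=4 = (78 + 52) / (2·6) = 130 / 12 = 10.833

10.833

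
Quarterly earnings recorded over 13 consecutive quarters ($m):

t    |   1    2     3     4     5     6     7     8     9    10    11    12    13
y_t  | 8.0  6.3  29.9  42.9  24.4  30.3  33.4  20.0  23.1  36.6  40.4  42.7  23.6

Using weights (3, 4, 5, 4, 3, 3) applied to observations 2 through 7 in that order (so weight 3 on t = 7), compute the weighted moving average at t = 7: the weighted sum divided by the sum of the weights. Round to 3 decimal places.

Weighted sum: 3·6.3 + 4·29.9 + 5·42.9 + 4·24.4 + 3·30.3 + 3·33.4 = 18.9 + 119.6 + 214.5 + 97.6 + 90.9 + 100.2 = 641.7
Weight total: 3 + 4 + 5 + 4 + 3 + 3 = 22
WMA = 641.7 / 22 = 29.168

29.168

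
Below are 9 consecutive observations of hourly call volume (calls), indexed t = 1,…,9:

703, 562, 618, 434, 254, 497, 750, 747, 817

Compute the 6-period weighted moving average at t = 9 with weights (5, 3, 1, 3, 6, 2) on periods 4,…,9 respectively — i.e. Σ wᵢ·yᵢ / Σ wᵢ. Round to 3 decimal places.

Weighted sum: 5·434 + 3·254 + 1·497 + 3·750 + 6·747 + 2·817 = 2170 + 762 + 497 + 2250 + 4482 + 1634 = 11795
Weight total: 5 + 3 + 1 + 3 + 6 + 2 = 20
WMA = 11795 / 20 = 589.750

589.750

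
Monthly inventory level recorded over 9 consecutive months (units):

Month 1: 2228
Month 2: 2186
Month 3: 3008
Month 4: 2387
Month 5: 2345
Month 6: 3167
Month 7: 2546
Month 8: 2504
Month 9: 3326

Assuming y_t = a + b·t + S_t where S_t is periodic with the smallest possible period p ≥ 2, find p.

First differences y_{t+1} − y_t: -42, 822, -621, -42, 822, -621, -42, 822, …
The difference pattern repeats every 3 terms and not for any smaller step, so p = 3.

3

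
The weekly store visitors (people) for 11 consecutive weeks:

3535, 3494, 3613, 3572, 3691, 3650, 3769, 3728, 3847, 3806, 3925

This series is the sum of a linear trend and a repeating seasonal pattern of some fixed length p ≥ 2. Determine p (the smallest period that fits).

First differences y_{t+1} − y_t: -41, 119, -41, 119, -41, 119, …
The difference pattern repeats every 2 terms and not for any smaller step, so p = 2.

2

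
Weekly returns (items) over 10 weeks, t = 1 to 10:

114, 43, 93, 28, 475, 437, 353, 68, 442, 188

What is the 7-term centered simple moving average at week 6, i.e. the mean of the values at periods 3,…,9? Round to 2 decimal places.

270.86

Sum of periods 3–9: 93 + 28 + 475 + 437 + 353 + 68 + 442 = 1896
Divide by 7: 1896 / 7 = 270.86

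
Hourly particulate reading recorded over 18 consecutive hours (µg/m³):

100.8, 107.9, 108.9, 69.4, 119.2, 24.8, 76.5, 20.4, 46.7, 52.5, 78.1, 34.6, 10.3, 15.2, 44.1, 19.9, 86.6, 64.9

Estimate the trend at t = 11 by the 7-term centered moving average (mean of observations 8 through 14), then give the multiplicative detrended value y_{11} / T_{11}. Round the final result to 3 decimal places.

2.121

Trend T_11 = (20.4 + 46.7 + 52.5 + 78.1 + 34.6 + 10.3 + 15.2) / 7 = 257.8/7 = 36.82857
Ratio to trend: 78.1 / 36.82857 = 2.121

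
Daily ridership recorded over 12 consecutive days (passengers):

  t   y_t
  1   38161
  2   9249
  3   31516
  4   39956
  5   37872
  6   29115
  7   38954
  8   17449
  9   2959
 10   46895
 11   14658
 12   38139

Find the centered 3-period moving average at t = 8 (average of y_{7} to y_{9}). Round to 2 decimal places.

Sum of periods 7–9: 38954 + 17449 + 2959 = 59362
Divide by 3: 59362 / 3 = 19787.33

19787.33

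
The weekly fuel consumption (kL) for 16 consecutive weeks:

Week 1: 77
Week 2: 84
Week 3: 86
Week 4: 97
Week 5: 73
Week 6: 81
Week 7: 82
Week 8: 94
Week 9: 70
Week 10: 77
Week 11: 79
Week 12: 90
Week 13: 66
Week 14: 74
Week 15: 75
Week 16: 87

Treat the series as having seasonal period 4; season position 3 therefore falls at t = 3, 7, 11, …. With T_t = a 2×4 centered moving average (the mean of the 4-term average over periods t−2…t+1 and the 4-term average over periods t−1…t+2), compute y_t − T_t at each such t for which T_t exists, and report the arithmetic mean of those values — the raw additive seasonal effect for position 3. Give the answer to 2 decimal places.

Season position 3 occurs at t = 3, 7, 11 (where T_t is defined).
t=3: T_3 = 85.5000; y_3 − T_3 = 86 − 85.5000 = 0.5000
t=7: T_7 = 82.1250; y_7 − T_7 = 82 − 82.1250 = -0.1250
t=11: T_11 = 78.5000; y_11 − T_11 = 79 − 78.5000 = 0.5000
Mean deviation: (0.5000 + -0.1250 + 0.5000) / 3 = 0.29

0.29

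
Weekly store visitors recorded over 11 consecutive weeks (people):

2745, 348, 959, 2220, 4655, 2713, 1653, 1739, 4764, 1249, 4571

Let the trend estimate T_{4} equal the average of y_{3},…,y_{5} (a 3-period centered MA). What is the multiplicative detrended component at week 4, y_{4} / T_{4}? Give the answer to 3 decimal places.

Trend T_4 = (959 + 2220 + 4655) / 3 = 7834/3 = 2611.33333
Ratio to trend: 2220 / 2611.33333 = 0.850

0.850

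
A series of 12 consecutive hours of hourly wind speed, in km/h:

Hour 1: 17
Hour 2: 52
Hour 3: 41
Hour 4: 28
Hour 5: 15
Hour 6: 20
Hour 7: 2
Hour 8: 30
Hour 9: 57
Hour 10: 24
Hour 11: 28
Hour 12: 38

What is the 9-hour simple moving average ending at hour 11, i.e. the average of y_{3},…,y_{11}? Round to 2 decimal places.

Sum of periods 3–11: 41 + 28 + 15 + 20 + 2 + 30 + 57 + 24 + 28 = 245
Divide by 9: 245 / 9 = 27.22

27.22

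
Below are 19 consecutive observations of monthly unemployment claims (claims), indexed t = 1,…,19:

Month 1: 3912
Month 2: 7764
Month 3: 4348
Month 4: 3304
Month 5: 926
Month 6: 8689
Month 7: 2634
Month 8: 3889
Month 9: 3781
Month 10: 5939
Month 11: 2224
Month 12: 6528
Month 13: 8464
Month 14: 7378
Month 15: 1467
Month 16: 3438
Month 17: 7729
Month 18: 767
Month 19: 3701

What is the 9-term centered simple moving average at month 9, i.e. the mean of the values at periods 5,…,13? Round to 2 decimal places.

Sum of periods 5–13: 926 + 8689 + 2634 + 3889 + 3781 + 5939 + 2224 + 6528 + 8464 = 43074
Divide by 9: 43074 / 9 = 4786.00

4786.00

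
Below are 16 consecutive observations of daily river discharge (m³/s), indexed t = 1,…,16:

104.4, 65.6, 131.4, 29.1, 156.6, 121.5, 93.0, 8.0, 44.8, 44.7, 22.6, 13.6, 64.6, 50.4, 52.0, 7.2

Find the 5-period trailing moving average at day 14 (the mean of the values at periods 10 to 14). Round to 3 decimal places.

Sum of periods 10–14: 44.7 + 22.6 + 13.6 + 64.6 + 50.4 = 195.9
Divide by 5: 195.9 / 5 = 39.180

39.180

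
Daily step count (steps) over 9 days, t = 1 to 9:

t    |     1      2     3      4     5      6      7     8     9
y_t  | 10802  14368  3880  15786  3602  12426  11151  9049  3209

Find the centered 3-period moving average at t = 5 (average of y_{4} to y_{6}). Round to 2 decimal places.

10604.67

Sum of periods 4–6: 15786 + 3602 + 12426 = 31814
Divide by 3: 31814 / 3 = 10604.67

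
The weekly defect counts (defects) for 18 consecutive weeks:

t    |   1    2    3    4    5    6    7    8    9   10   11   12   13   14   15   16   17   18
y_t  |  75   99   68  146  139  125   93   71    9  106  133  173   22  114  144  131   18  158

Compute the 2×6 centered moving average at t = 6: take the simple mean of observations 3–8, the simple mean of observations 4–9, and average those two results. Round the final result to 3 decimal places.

Sum over 3–8: 68 + 146 + 139 + 125 + 93 + 71 = 642
Sum over 4–9: 146 + 139 + 125 + 93 + 71 + 9 = 583
CMA at t=6 = (642 + 583) / (2·6) = 1225 / 12 = 102.083

102.083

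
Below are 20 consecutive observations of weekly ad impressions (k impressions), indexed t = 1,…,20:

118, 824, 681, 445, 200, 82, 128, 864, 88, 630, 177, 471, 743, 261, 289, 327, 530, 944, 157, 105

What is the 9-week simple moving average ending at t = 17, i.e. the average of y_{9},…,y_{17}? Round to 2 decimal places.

390.67

Sum of periods 9–17: 88 + 630 + 177 + 471 + 743 + 261 + 289 + 327 + 530 = 3516
Divide by 9: 3516 / 9 = 390.67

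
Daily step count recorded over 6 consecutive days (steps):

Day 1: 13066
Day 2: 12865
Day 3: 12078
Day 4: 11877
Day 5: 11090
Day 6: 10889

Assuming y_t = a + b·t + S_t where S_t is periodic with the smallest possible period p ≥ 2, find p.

2

First differences y_{t+1} − y_t: -201, -787, -201, -787, -201, …
The difference pattern repeats every 2 terms and not for any smaller step, so p = 2.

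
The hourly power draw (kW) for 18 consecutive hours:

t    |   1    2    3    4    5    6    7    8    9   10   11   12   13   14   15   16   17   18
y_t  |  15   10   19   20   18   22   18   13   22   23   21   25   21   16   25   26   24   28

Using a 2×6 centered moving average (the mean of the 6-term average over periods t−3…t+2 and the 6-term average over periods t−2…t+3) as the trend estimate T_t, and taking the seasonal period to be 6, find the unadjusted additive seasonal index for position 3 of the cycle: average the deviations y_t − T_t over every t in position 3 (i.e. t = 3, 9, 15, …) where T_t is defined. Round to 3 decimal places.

1.917

Season position 3 occurs at t = 9, 15 (where T_t is defined).
t=9: T_9 = 20.08333; y_9 − T_9 = 22 − 20.08333 = 1.91667
t=15: T_15 = 23.08333; y_15 − T_15 = 25 − 23.08333 = 1.91667
Mean deviation: (1.91667 + 1.91667) / 2 = 1.917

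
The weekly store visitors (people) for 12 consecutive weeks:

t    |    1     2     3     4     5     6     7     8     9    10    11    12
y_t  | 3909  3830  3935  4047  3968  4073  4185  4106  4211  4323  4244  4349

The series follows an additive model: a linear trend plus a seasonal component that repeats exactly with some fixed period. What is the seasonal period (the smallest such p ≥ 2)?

First differences y_{t+1} − y_t: -79, 105, 112, -79, 105, 112, -79, 105, …
The difference pattern repeats every 3 terms and not for any smaller step, so p = 3.

3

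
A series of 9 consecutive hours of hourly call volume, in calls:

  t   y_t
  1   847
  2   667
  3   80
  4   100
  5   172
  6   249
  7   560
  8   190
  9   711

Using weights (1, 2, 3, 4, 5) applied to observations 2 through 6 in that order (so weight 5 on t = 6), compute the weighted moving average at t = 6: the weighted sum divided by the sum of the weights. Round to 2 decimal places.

Weighted sum: 1·667 + 2·80 + 3·100 + 4·172 + 5·249 = 667 + 160 + 300 + 688 + 1245 = 3060
Weight total: 1 + 2 + 3 + 4 + 5 = 15
WMA = 3060 / 15 = 204.00

204.00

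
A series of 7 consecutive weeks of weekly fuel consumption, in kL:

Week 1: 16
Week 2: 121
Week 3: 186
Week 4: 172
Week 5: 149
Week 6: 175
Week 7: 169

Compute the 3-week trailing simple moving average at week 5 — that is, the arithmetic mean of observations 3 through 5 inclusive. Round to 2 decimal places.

Sum of periods 3–5: 186 + 172 + 149 = 507
Divide by 3: 507 / 3 = 169.00

169.00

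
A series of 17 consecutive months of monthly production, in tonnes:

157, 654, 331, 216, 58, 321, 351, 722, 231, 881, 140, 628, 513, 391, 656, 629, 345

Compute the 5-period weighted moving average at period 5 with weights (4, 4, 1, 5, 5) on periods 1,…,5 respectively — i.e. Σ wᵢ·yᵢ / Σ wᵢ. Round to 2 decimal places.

Weighted sum: 4·157 + 4·654 + 1·331 + 5·216 + 5·58 = 628 + 2616 + 331 + 1080 + 290 = 4945
Weight total: 4 + 4 + 1 + 5 + 5 = 19
WMA = 4945 / 19 = 260.26

260.26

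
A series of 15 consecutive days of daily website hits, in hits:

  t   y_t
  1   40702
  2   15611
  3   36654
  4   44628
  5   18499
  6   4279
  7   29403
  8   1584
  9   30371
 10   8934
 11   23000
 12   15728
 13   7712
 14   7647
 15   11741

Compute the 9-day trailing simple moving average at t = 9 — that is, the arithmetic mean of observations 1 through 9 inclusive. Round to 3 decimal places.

Sum of periods 1–9: 40702 + 15611 + 36654 + 44628 + 18499 + 4279 + 29403 + 1584 + 30371 = 221731
Divide by 9: 221731 / 9 = 24636.778

24636.778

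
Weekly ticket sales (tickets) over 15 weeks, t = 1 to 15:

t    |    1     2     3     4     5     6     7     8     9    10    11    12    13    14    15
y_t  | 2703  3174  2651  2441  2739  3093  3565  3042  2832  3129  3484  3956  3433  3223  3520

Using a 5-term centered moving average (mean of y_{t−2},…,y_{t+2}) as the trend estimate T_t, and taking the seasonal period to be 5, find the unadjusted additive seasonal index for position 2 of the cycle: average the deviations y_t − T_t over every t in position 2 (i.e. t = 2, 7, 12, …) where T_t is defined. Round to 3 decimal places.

Season position 2 occurs at t = 7, 12 (where T_t is defined).
t=7: T_7 = 3054.20000; y_7 − T_7 = 3565 − 3054.20000 = 510.80000
t=12: T_12 = 3445.00000; y_12 − T_12 = 3956 − 3445.00000 = 511.00000
Mean deviation: (510.80000 + 511.00000) / 2 = 510.900

510.900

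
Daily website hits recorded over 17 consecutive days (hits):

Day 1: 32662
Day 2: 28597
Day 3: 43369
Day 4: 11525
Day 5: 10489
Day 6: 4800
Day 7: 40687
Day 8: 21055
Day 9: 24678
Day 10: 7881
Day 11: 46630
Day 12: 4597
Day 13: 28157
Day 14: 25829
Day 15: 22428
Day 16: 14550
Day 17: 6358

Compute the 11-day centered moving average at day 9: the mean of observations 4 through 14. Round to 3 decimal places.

Sum of periods 4–14: 11525 + 10489 + 4800 + 40687 + 21055 + 24678 + 7881 + 46630 + 4597 + 28157 + 25829 = 226328
Divide by 11: 226328 / 11 = 20575.273

20575.273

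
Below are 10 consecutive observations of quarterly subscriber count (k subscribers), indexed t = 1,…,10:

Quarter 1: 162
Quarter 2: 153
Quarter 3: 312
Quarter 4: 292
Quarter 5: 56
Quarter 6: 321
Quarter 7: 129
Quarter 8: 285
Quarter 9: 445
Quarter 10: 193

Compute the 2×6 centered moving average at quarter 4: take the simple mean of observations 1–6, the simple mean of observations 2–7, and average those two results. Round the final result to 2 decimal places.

Sum over 1–6: 162 + 153 + 312 + 292 + 56 + 321 = 1296
Sum over 2–7: 153 + 312 + 292 + 56 + 321 + 129 = 1263
CMA at t=4 = (1296 + 1263) / (2·6) = 2559 / 12 = 213.25

213.25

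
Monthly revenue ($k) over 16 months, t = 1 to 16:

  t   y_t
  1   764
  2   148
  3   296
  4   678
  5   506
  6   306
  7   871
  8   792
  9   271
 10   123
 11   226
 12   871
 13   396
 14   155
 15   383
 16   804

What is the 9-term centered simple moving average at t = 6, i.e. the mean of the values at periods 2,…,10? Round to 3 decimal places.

443.444

Sum of periods 2–10: 148 + 296 + 678 + 506 + 306 + 871 + 792 + 271 + 123 = 3991
Divide by 9: 3991 / 9 = 443.444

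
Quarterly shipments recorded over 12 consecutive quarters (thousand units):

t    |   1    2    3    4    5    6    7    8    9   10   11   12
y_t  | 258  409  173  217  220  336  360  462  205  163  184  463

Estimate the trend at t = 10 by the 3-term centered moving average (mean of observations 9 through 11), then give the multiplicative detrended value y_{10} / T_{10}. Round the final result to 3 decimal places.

Trend T_10 = (205 + 163 + 184) / 3 = 552/3 = 184.00000
Ratio to trend: 163 / 184.00000 = 0.886

0.886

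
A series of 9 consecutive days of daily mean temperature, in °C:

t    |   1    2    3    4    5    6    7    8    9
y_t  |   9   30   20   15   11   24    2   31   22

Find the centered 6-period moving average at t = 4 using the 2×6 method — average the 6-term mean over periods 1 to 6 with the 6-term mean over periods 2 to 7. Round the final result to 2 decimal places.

17.58

Sum over 1–6: 9 + 30 + 20 + 15 + 11 + 24 = 109
Sum over 2–7: 30 + 20 + 15 + 11 + 24 + 2 = 102
CMA at t=4 = (109 + 102) / (2·6) = 211 / 12 = 17.58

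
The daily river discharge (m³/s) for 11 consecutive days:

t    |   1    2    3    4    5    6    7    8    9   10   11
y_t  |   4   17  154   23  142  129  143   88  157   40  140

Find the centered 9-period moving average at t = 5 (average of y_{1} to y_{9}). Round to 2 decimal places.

Sum of periods 1–9: 4 + 17 + 154 + 23 + 142 + 129 + 143 + 88 + 157 = 857
Divide by 9: 857 / 9 = 95.22

95.22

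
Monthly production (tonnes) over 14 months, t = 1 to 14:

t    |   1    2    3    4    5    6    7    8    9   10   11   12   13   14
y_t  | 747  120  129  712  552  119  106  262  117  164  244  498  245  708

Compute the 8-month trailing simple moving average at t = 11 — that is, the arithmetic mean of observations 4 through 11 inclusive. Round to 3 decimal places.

Sum of periods 4–11: 712 + 552 + 119 + 106 + 262 + 117 + 164 + 244 = 2276
Divide by 8: 2276 / 8 = 284.500

284.500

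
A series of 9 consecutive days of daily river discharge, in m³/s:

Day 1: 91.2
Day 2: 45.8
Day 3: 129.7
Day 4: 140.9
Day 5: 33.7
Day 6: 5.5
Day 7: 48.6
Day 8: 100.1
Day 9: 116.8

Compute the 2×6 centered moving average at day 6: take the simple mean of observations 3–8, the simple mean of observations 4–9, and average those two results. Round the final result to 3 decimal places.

Sum over 3–8: 129.7 + 140.9 + 33.7 + 5.5 + 48.6 + 100.1 = 458.5
Sum over 4–9: 140.9 + 33.7 + 5.5 + 48.6 + 100.1 + 116.8 = 445.6
CMA at t=6 = (458.5 + 445.6) / (2·6) = 904.1 / 12 = 75.342

75.342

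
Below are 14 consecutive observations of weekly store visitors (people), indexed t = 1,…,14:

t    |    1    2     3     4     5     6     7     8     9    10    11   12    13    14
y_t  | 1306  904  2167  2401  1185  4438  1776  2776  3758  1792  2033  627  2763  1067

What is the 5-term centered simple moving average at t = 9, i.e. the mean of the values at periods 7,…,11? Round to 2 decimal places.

2427.00

Sum of periods 7–11: 1776 + 2776 + 3758 + 1792 + 2033 = 12135
Divide by 5: 12135 / 5 = 2427.00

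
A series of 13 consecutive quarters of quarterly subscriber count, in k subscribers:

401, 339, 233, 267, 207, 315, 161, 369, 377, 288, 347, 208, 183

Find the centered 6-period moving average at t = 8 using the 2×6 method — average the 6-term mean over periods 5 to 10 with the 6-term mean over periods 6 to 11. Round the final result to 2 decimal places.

Sum over 5–10: 207 + 315 + 161 + 369 + 377 + 288 = 1717
Sum over 6–11: 315 + 161 + 369 + 377 + 288 + 347 = 1857
CMA at t=8 = (1717 + 1857) / (2·6) = 3574 / 12 = 297.83

297.83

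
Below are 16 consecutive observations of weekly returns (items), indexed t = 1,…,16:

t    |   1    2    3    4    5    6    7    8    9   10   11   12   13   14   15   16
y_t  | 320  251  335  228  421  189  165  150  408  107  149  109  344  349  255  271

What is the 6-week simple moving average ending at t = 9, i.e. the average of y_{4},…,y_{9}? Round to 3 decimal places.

Sum of periods 4–9: 228 + 421 + 189 + 165 + 150 + 408 = 1561
Divide by 6: 1561 / 6 = 260.167

260.167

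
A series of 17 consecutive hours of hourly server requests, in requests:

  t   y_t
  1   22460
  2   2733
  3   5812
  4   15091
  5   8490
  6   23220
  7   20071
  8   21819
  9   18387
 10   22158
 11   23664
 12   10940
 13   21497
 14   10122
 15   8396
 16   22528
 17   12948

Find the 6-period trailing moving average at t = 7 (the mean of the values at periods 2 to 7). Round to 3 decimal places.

Sum of periods 2–7: 2733 + 5812 + 15091 + 8490 + 23220 + 20071 = 75417
Divide by 6: 75417 / 6 = 12569.500

12569.500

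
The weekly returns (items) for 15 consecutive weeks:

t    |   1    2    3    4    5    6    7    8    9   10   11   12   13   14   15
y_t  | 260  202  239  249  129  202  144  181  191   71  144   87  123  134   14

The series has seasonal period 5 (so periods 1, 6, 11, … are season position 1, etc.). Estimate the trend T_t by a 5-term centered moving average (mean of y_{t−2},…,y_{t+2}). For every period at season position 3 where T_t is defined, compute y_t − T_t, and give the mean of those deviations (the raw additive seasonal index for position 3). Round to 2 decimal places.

Season position 3 occurs at t = 3, 8, 13 (where T_t is defined).
t=3: T_3 = 215.8000; y_3 − T_3 = 239 − 215.8000 = 23.2000
t=8: T_8 = 157.8000; y_8 − T_8 = 181 − 157.8000 = 23.2000
t=13: T_13 = 100.4000; y_13 − T_13 = 123 − 100.4000 = 22.6000
Mean deviation: (23.2000 + 23.2000 + 22.6000) / 3 = 23.00

23.00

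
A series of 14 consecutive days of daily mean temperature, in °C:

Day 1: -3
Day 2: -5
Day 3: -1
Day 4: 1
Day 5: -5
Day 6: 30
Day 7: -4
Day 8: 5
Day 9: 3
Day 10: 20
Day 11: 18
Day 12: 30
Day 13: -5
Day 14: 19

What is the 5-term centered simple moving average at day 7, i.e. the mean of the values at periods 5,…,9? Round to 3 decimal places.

Sum of periods 5–9: (-5) + 30 + (-4) + 5 + 3 = 29
Divide by 5: 29 / 5 = 5.800

5.800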